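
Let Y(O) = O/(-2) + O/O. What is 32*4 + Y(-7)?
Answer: 265/2 ≈ 132.50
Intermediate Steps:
Y(O) = 1 - O/2 (Y(O) = O*(-1/2) + 1 = -O/2 + 1 = 1 - O/2)
32*4 + Y(-7) = 32*4 + (1 - 1/2*(-7)) = 128 + (1 + 7/2) = 128 + 9/2 = 265/2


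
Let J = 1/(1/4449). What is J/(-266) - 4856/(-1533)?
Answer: -112829/8322 ≈ -13.558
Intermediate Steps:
J = 4449 (J = 1/(1/4449) = 4449)
J/(-266) - 4856/(-1533) = 4449/(-266) - 4856/(-1533) = 4449*(-1/266) - 4856*(-1/1533) = -4449/266 + 4856/1533 = -112829/8322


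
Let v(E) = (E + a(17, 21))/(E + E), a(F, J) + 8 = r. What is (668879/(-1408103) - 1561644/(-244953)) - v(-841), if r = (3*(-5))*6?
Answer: 344353206670621/64461538788382 ≈ 5.3420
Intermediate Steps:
r = -90 (r = -15*6 = -90)
a(F, J) = -98 (a(F, J) = -8 - 90 = -98)
v(E) = (-98 + E)/(2*E) (v(E) = (E - 98)/(E + E) = (-98 + E)/((2*E)) = (-98 + E)*(1/(2*E)) = (-98 + E)/(2*E))
(668879/(-1408103) - 1561644/(-244953)) - v(-841) = (668879/(-1408103) - 1561644/(-244953)) - (-98 - 841)/(2*(-841)) = (668879*(-1/1408103) - 1561644*(-1/244953)) - (-1)*(-939)/(2*841) = (-668879/1408103 + 173516/27217) - 1*939/1682 = 226123520405/38324339351 - 939/1682 = 344353206670621/64461538788382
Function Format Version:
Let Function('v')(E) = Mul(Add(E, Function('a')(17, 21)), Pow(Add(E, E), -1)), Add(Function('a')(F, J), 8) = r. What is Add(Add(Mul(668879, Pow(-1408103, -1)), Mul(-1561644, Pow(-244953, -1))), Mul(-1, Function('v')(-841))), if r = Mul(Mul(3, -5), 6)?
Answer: Rational(344353206670621, 64461538788382) ≈ 5.3420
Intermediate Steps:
r = -90 (r = Mul(-15, 6) = -90)
Function('a')(F, J) = -98 (Function('a')(F, J) = Add(-8, -90) = -98)
Function('v')(E) = Mul(Rational(1, 2), Pow(E, -1), Add(-98, E)) (Function('v')(E) = Mul(Add(E, -98), Pow(Add(E, E), -1)) = Mul(Add(-98, E), Pow(Mul(2, E), -1)) = Mul(Add(-98, E), Mul(Rational(1, 2), Pow(E, -1))) = Mul(Rational(1, 2), Pow(E, -1), Add(-98, E)))
Add(Add(Mul(668879, Pow(-1408103, -1)), Mul(-1561644, Pow(-244953, -1))), Mul(-1, Function('v')(-841))) = Add(Add(Mul(668879, Pow(-1408103, -1)), Mul(-1561644, Pow(-244953, -1))), Mul(-1, Mul(Rational(1, 2), Pow(-841, -1), Add(-98, -841)))) = Add(Add(Mul(668879, Rational(-1, 1408103)), Mul(-1561644, Rational(-1, 244953))), Mul(-1, Mul(Rational(1, 2), Rational(-1, 841), -939))) = Add(Add(Rational(-668879, 1408103), Rational(173516, 27217)), Mul(-1, Rational(939, 1682))) = Add(Rational(226123520405, 38324339351), Rational(-939, 1682)) = Rational(344353206670621, 64461538788382)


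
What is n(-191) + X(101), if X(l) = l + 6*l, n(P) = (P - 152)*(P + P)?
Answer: 131733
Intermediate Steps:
n(P) = 2*P*(-152 + P) (n(P) = (-152 + P)*(2*P) = 2*P*(-152 + P))
X(l) = 7*l
n(-191) + X(101) = 2*(-191)*(-152 - 191) + 7*101 = 2*(-191)*(-343) + 707 = 131026 + 707 = 131733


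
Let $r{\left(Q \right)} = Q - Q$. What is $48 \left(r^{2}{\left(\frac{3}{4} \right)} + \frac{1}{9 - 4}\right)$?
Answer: $\frac{48}{5} \approx 9.6$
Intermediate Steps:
$r{\left(Q \right)} = 0$
$48 \left(r^{2}{\left(\frac{3}{4} \right)} + \frac{1}{9 - 4}\right) = 48 \left(0^{2} + \frac{1}{9 - 4}\right) = 48 \left(0 + \frac{1}{9 - 4}\right) = 48 \left(0 + \frac{1}{5}\right) = 48 \cdot \frac{1}{5} = \frac{48}{5}$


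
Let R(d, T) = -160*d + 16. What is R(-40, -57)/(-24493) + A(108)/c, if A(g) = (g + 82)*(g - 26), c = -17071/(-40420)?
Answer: 358702336448/9723721 ≈ 36889.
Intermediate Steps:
c = 397/940 (c = -17071*(-1/40420) = 397/940 ≈ 0.42234)
R(d, T) = 16 - 160*d
A(g) = (-26 + g)*(82 + g) (A(g) = (82 + g)*(-26 + g) = (-26 + g)*(82 + g))
R(-40, -57)/(-24493) + A(108)/c = (16 - 160*(-40))/(-24493) + (-2132 + 108**2 + 56*108)/(397/940) = (16 + 6400)*(-1/24493) + (-2132 + 11664 + 6048)*(940/397) = 6416*(-1/24493) + 15580*(940/397) = -6416/24493 + 14645200/397 = 358702336448/9723721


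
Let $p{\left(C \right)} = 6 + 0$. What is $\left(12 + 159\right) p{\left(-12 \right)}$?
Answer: $1026$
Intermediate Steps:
$p{\left(C \right)} = 6$
$\left(12 + 159\right) p{\left(-12 \right)} = \left(12 + 159\right) 6 = 171 \cdot 6 = 1026$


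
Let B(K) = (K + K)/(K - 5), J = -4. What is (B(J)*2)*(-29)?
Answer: -464/9 ≈ -51.556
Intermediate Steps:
B(K) = 2*K/(-5 + K) (B(K) = (2*K)/(-5 + K) = 2*K/(-5 + K))
(B(J)*2)*(-29) = ((2*(-4)/(-5 - 4))*2)*(-29) = ((2*(-4)/(-9))*2)*(-29) = ((2*(-4)*(-⅑))*2)*(-29) = ((8/9)*2)*(-29) = (16/9)*(-29) = -464/9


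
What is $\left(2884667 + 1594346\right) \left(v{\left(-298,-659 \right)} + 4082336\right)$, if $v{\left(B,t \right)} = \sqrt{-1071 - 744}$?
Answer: $18284836014368 + 49269143 i \sqrt{15} \approx 1.8285 \cdot 10^{13} + 1.9082 \cdot 10^{8} i$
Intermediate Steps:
$v{\left(B,t \right)} = 11 i \sqrt{15}$ ($v{\left(B,t \right)} = \sqrt{-1815} = 11 i \sqrt{15}$)
$\left(2884667 + 1594346\right) \left(v{\left(-298,-659 \right)} + 4082336\right) = \left(2884667 + 1594346\right) \left(11 i \sqrt{15} + 4082336\right) = 4479013 \left(4082336 + 11 i \sqrt{15}\right) = 18284836014368 + 49269143 i \sqrt{15}$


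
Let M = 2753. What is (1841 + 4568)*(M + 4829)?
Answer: 48593038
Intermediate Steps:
(1841 + 4568)*(M + 4829) = (1841 + 4568)*(2753 + 4829) = 6409*7582 = 48593038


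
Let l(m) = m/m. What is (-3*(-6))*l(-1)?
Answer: 18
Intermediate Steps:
l(m) = 1
(-3*(-6))*l(-1) = -3*(-6)*1 = 18*1 = 18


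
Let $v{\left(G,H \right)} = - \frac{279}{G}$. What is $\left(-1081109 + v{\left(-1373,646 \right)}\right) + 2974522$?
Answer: $\frac{2599656328}{1373} \approx 1.8934 \cdot 10^{6}$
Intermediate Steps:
$\left(-1081109 + v{\left(-1373,646 \right)}\right) + 2974522 = \left(-1081109 - \frac{279}{-1373}\right) + 2974522 = \left(-1081109 - - \frac{279}{1373}\right) + 2974522 = \left(-1081109 + \frac{279}{1373}\right) + 2974522 = - \frac{1484362378}{1373} + 2974522 = \frac{2599656328}{1373}$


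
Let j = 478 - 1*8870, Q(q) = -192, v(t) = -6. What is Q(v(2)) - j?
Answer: 8200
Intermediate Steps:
j = -8392 (j = 478 - 8870 = -8392)
Q(v(2)) - j = -192 - 1*(-8392) = -192 + 8392 = 8200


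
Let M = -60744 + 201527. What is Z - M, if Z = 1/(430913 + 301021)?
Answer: -103043864321/731934 ≈ -1.4078e+5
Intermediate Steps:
Z = 1/731934 ≈ 1.3662e-6
M = 140783
Z - M = 1/731934 - 1*140783 = 1/731934 - 140783 = -103043864321/731934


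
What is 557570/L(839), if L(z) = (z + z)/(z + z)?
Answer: 557570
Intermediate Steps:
L(z) = 1 (L(z) = (2*z)/((2*z)) = (2*z)*(1/(2*z)) = 1)
557570/L(839) = 557570/1 = 557570*1 = 557570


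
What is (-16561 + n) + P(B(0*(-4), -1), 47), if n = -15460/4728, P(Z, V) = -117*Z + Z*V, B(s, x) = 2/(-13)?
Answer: -254361091/15366 ≈ -16554.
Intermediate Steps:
B(s, x) = -2/13 (B(s, x) = 2*(-1/13) = -2/13)
P(Z, V) = -117*Z + V*Z
n = -3865/1182 (n = -15460*1/4728 = -3865/1182 ≈ -3.2699)
(-16561 + n) + P(B(0*(-4), -1), 47) = (-16561 - 3865/1182) - 2*(-117 + 47)/13 = -19578967/1182 - 2/13*(-70) = -19578967/1182 + 140/13 = -254361091/15366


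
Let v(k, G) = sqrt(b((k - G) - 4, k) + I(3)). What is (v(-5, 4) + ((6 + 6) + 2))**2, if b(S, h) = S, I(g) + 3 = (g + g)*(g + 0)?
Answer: (14 + sqrt(2))**2 ≈ 237.60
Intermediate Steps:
I(g) = -3 + 2*g**2 (I(g) = -3 + (g + g)*(g + 0) = -3 + (2*g)*g = -3 + 2*g**2)
v(k, G) = sqrt(11 + k - G) (v(k, G) = sqrt(((k - G) - 4) + (-3 + 2*3**2)) = sqrt((-4 + k - G) + (-3 + 2*9)) = sqrt((-4 + k - G) + (-3 + 18)) = sqrt((-4 + k - G) + 15) = sqrt(11 + k - G))
(v(-5, 4) + ((6 + 6) + 2))**2 = (sqrt(11 - 5 - 1*4) + ((6 + 6) + 2))**2 = (sqrt(11 - 5 - 4) + (12 + 2))**2 = (sqrt(2) + 14)**2 = (14 + sqrt(2))**2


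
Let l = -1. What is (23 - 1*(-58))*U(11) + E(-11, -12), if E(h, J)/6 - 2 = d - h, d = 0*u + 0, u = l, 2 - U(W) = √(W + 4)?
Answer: 240 - 81*√15 ≈ -73.712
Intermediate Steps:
U(W) = 2 - √(4 + W) (U(W) = 2 - √(W + 4) = 2 - √(4 + W))
u = -1
d = 0 (d = 0*(-1) + 0 = 0 + 0 = 0)
E(h, J) = 12 - 6*h (E(h, J) = 12 + 6*(0 - h) = 12 + 6*(-h) = 12 - 6*h)
(23 - 1*(-58))*U(11) + E(-11, -12) = (23 - 1*(-58))*(2 - √(4 + 11)) + (12 - 6*(-11)) = (23 + 58)*(2 - √15) + (12 + 66) = 81*(2 - √15) + 78 = (162 - 81*√15) + 78 = 240 - 81*√15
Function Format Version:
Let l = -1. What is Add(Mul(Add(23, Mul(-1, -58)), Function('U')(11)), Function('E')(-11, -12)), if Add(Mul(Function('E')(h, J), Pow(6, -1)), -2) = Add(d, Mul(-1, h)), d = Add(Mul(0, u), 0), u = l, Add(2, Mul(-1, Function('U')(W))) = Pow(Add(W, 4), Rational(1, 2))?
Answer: Add(240, Mul(-81, Pow(15, Rational(1, 2)))) ≈ -73.712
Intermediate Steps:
Function('U')(W) = Add(2, Mul(-1, Pow(Add(4, W), Rational(1, 2)))) (Function('U')(W) = Add(2, Mul(-1, Pow(Add(W, 4), Rational(1, 2)))) = Add(2, Mul(-1, Pow(Add(4, W), Rational(1, 2)))))
u = -1
d = 0 (d = Add(Mul(0, -1), 0) = Add(0, 0) = 0)
Function('E')(h, J) = Add(12, Mul(-6, h)) (Function('E')(h, J) = Add(12, Mul(6, Add(0, Mul(-1, h)))) = Add(12, Mul(6, Mul(-1, h))) = Add(12, Mul(-6, h)))
Add(Mul(Add(23, Mul(-1, -58)), Function('U')(11)), Function('E')(-11, -12)) = Add(Mul(Add(23, Mul(-1, -58)), Add(2, Mul(-1, Pow(Add(4, 11), Rational(1, 2))))), Add(12, Mul(-6, -11))) = Add(Mul(Add(23, 58), Add(2, Mul(-1, Pow(15, Rational(1, 2))))), Add(12, 66)) = Add(Mul(81, Add(2, Mul(-1, Pow(15, Rational(1, 2))))), 78) = Add(Add(162, Mul(-81, Pow(15, Rational(1, 2)))), 78) = Add(240, Mul(-81, Pow(15, Rational(1, 2))))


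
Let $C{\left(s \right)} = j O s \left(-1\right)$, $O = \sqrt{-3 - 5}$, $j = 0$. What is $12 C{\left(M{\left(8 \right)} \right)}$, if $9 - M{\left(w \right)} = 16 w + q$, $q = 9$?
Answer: $0$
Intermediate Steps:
$O = 2 i \sqrt{2}$ ($O = \sqrt{-8} = 2 i \sqrt{2} \approx 2.8284 i$)
$M{\left(w \right)} = - 16 w$ ($M{\left(w \right)} = 9 - \left(16 w + 9\right) = 9 - \left(9 + 16 w\right) = - 16 w$)
$C{\left(s \right)} = 0$ ($C{\left(s \right)} = 0 \cdot 2 i \sqrt{2} s \left(-1\right) = 0 \left(- s\right) = 0$)
$12 C{\left(M{\left(8 \right)} \right)} = 12 \cdot 0 = 0$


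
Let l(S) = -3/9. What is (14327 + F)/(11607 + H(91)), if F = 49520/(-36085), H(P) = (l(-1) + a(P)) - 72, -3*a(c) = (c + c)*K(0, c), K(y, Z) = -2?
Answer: 103388055/84121352 ≈ 1.2290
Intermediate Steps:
l(S) = -⅓ (l(S) = -3*⅑ = -⅓)
a(c) = 4*c/3 (a(c) = -(c + c)*(-2)/3 = -2*c*(-2)/3 = -(-4)*c/3 = 4*c/3)
H(P) = -217/3 + 4*P/3 (H(P) = (-⅓ + 4*P/3) - 72 = -217/3 + 4*P/3)
F = -9904/7217 (F = 49520*(-1/36085) = -9904/7217 ≈ -1.3723)
(14327 + F)/(11607 + H(91)) = (14327 - 9904/7217)/(11607 + (-217/3 + (4/3)*91)) = 103388055/(7217*(11607 + (-217/3 + 364/3))) = 103388055/(7217*(11607 + 49)) = (103388055/7217)/11656 = (103388055/7217)*(1/11656) = 103388055/84121352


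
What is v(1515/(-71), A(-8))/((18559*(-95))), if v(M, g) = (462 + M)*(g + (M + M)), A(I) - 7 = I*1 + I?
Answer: 114792003/8887812305 ≈ 0.012916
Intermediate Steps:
A(I) = 7 + 2*I (A(I) = 7 + (I*1 + I) = 7 + (I + I) = 7 + 2*I)
v(M, g) = (462 + M)*(g + 2*M)
v(1515/(-71), A(-8))/((18559*(-95))) = (2*(1515/(-71))**2 + 462*(7 + 2*(-8)) + 924*(1515/(-71)) + (1515/(-71))*(7 + 2*(-8)))/((18559*(-95))) = (2*(1515*(-1/71))**2 + 462*(7 - 16) + 924*(1515*(-1/71)) + (1515*(-1/71))*(7 - 16))/(-1763105) = (2*(-1515/71)**2 + 462*(-9) + 924*(-1515/71) - 1515/71*(-9))*(-1/1763105) = (2*(2295225/5041) - 4158 - 1399860/71 + 13635/71)*(-1/1763105) = (4590450/5041 - 4158 - 1399860/71 + 13635/71)*(-1/1763105) = -114792003/5041*(-1/1763105) = 114792003/8887812305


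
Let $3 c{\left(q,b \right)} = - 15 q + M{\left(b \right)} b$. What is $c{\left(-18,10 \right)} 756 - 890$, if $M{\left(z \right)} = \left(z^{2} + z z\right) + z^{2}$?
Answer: $823150$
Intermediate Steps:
$M{\left(z \right)} = 3 z^{2}$ ($M{\left(z \right)} = \left(z^{2} + z^{2}\right) + z^{2} = 2 z^{2} + z^{2} = 3 z^{2}$)
$c{\left(q,b \right)} = b^{3} - 5 q$ ($c{\left(q,b \right)} = \frac{- 15 q + 3 b^{2} b}{3} = \frac{- 15 q + 3 b^{3}}{3} = b^{3} - 5 q$)
$c{\left(-18,10 \right)} 756 - 890 = \left(10^{3} - -90\right) 756 - 890 = \left(1000 + 90\right) 756 - 890 = 1090 \cdot 756 - 890 = 824040 - 890 = 823150$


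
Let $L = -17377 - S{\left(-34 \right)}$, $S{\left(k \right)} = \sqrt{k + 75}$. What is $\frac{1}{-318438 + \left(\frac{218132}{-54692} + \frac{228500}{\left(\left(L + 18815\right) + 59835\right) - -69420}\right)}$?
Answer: $- \frac{254214449434923712959147}{80952110289295952247112866698} - \frac{10679571819125 \sqrt{41}}{80952110289295952247112866698} \approx -3.1403 \cdot 10^{-6}$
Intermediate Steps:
$S{\left(k \right)} = \sqrt{75 + k}$
$L = -17377 - \sqrt{41}$ ($L = -17377 - \sqrt{75 - 34} = -17377 - \sqrt{41} \approx -17383.0$)
$\frac{1}{-318438 + \left(\frac{218132}{-54692} + \frac{228500}{\left(\left(L + 18815\right) + 59835\right) - -69420}\right)} = \frac{1}{-318438 + \left(\frac{218132}{-54692} + \frac{228500}{\left(\left(\left(-17377 - \sqrt{41}\right) + 18815\right) + 59835\right) - -69420}\right)} = \frac{1}{-318438 + \left(218132 \left(- \frac{1}{54692}\right) + \frac{228500}{\left(\left(1438 - \sqrt{41}\right) + 59835\right) + 69420}\right)} = \frac{1}{-318438 - \left(\frac{54533}{13673} - \frac{228500}{\left(61273 - \sqrt{41}\right) + 69420}\right)} = \frac{1}{-318438 - \left(\frac{54533}{13673} - \frac{228500}{130693 - \sqrt{41}}\right)} = \frac{1}{- \frac{4354057307}{13673} + \frac{228500}{130693 - \sqrt{41}}}$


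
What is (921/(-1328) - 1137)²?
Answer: 2282688874449/1763584 ≈ 1.2943e+6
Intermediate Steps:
(921/(-1328) - 1137)² = (921*(-1/1328) - 1137)² = (-921/1328 - 1137)² = (-1510857/1328)² = 2282688874449/1763584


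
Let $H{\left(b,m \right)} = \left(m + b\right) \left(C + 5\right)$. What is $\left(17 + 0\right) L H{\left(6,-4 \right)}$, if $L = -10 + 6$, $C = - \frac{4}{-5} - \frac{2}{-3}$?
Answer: $- \frac{13192}{15} \approx -879.47$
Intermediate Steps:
$C = \frac{22}{15}$ ($C = \left(-4\right) \left(- \frac{1}{5}\right) - - \frac{2}{3} = \frac{4}{5} + \frac{2}{3} = \frac{22}{15} \approx 1.4667$)
$H{\left(b,m \right)} = \frac{97 b}{15} + \frac{97 m}{15}$ ($H{\left(b,m \right)} = \left(m + b\right) \left(\frac{22}{15} + 5\right) = \left(b + m\right) \frac{97}{15} = \frac{97 b}{15} + \frac{97 m}{15}$)
$L = -4$
$\left(17 + 0\right) L H{\left(6,-4 \right)} = \left(17 + 0\right) \left(-4\right) \left(\frac{97}{15} \cdot 6 + \frac{97}{15} \left(-4\right)\right) = 17 \left(-4\right) \left(\frac{194}{5} - \frac{388}{15}\right) = \left(-68\right) \frac{194}{15} = - \frac{13192}{15}$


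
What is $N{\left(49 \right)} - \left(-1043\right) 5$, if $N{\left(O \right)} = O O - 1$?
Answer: $7615$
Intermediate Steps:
$N{\left(O \right)} = -1 + O^{2}$ ($N{\left(O \right)} = O^{2} - 1 = -1 + O^{2}$)
$N{\left(49 \right)} - \left(-1043\right) 5 = \left(-1 + 49^{2}\right) - \left(-1043\right) 5 = \left(-1 + 2401\right) - -5215 = 2400 + 5215 = 7615$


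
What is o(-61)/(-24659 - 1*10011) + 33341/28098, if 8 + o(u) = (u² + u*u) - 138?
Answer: 67923533/69582690 ≈ 0.97616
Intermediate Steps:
o(u) = -146 + 2*u² (o(u) = -8 + ((u² + u*u) - 138) = -8 + ((u² + u²) - 138) = -8 + (2*u² - 138) = -8 + (-138 + 2*u²) = -146 + 2*u²)
o(-61)/(-24659 - 1*10011) + 33341/28098 = (-146 + 2*(-61)²)/(-24659 - 1*10011) + 33341/28098 = (-146 + 2*3721)/(-24659 - 10011) + 33341*(1/28098) = (-146 + 7442)/(-34670) + 4763/4014 = 7296*(-1/34670) + 4763/4014 = -3648/17335 + 4763/4014 = 67923533/69582690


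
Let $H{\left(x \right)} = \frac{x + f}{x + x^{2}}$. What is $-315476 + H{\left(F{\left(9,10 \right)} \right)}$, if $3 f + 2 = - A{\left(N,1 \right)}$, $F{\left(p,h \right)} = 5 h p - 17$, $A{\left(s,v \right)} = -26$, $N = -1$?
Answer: $- \frac{8469268633}{26846} \approx -3.1548 \cdot 10^{5}$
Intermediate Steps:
$F{\left(p,h \right)} = -17 + 5 h p$ ($F{\left(p,h \right)} = 5 h p - 17 = -17 + 5 h p$)
$f = 8$ ($f = - \frac{2}{3} + \frac{\left(-1\right) \left(-26\right)}{3} = - \frac{2}{3} + \frac{1}{3} \cdot 26 = - \frac{2}{3} + \frac{26}{3} = 8$)
$H{\left(x \right)} = \frac{8 + x}{x + x^{2}}$ ($H{\left(x \right)} = \frac{x + 8}{x + x^{2}} = \frac{8 + x}{x + x^{2}}$)
$-315476 + H{\left(F{\left(9,10 \right)} \right)} = -315476 + \frac{8 - \left(17 - 450\right)}{\left(-17 + 5 \cdot 10 \cdot 9\right) \left(1 - \left(17 - 450\right)\right)} = -315476 + \frac{8 + \left(-17 + 450\right)}{\left(-17 + 450\right) \left(1 + \left(-17 + 450\right)\right)} = -315476 + \frac{8 + 433}{433 \left(1 + 433\right)} = -315476 + \frac{1}{433} \cdot \frac{1}{434} \cdot 441 = -315476 + \frac{63}{26846} = - \frac{8469268633}{26846}$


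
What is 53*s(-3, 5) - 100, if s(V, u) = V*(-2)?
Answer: 218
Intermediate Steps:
s(V, u) = -2*V
53*s(-3, 5) - 100 = 53*(-2*(-3)) - 100 = 53*6 - 100 = 318 - 100 = 218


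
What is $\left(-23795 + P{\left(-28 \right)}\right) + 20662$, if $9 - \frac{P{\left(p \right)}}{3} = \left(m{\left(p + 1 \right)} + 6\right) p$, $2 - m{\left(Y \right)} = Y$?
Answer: $-166$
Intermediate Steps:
$m{\left(Y \right)} = 2 - Y$
$P{\left(p \right)} = 27 - 3 p \left(7 - p\right)$ ($P{\left(p \right)} = 27 - 3 \left(\left(2 - \left(p + 1\right)\right) + 6\right) p = 27 - 3 \left(\left(2 - \left(1 + p\right)\right) + 6\right) p = 27 - 3 \left(\left(1 - p\right) + 6\right) p = 27 - 3 \left(7 - p\right) p = 27 - 3 p \left(7 - p\right)$)
$\left(-23795 + P{\left(-28 \right)}\right) + 20662 = \left(-23795 + \left(27 - -588 + 3 \left(-28\right)^{2}\right)\right) + 20662 = \left(-23795 + \left(27 + 588 + 3 \cdot 784\right)\right) + 20662 = \left(-23795 + \left(27 + 588 + 2352\right)\right) + 20662 = \left(-23795 + 2967\right) + 20662 = -20828 + 20662 = -166$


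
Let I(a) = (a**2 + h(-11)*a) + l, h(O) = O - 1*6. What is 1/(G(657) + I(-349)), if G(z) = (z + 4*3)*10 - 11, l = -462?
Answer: 1/133951 ≈ 7.4654e-6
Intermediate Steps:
h(O) = -6 + O (h(O) = O - 6 = -6 + O)
G(z) = 109 + 10*z (G(z) = (z + 12)*10 - 11 = (12 + z)*10 - 11 = (120 + 10*z) - 11 = 109 + 10*z)
I(a) = -462 + a**2 - 17*a (I(a) = (a**2 + (-6 - 11)*a) - 462 = (a**2 - 17*a) - 462 = -462 + a**2 - 17*a)
1/(G(657) + I(-349)) = 1/((109 + 10*657) + (-462 + (-349)**2 - 17*(-349))) = 1/((109 + 6570) + (-462 + 121801 + 5933)) = 1/(6679 + 127272) = 1/133951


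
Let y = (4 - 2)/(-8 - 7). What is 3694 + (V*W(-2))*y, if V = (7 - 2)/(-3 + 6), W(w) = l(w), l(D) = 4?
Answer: 33238/9 ≈ 3693.1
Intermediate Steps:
W(w) = 4
y = -2/15 (y = 2/(-15) = 2*(-1/15) = -2/15 ≈ -0.13333)
V = 5/3 ≈ 1.6667
3694 + (V*W(-2))*y = 3694 + ((5/3)*4)*(-2/15) = 3694 + (20/3)*(-2/15) = 3694 - 8/9 = 33238/9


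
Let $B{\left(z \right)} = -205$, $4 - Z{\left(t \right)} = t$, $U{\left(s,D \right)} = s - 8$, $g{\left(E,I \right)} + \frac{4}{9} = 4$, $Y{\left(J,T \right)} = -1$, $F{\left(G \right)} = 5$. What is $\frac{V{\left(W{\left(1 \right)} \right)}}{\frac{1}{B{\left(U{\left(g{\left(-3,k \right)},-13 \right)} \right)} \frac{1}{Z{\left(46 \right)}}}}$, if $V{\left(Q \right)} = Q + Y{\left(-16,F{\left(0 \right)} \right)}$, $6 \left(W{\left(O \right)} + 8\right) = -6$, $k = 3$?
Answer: $- \frac{1025}{21} \approx -48.81$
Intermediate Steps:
$g{\left(E,I \right)} = \frac{32}{9}$ ($g{\left(E,I \right)} = - \frac{4}{9} + 4 = \frac{32}{9}$)
$W{\left(O \right)} = -9$ ($W{\left(O \right)} = -8 + \frac{1}{6} \left(-6\right) = -8 - 1 = -9$)
$U{\left(s,D \right)} = -8 + s$
$Z{\left(t \right)} = 4 - t$
$V{\left(Q \right)} = -1 + Q$ ($V{\left(Q \right)} = Q - 1 = -1 + Q$)
$\frac{V{\left(W{\left(1 \right)} \right)}}{\frac{1}{B{\left(U{\left(g{\left(-3,k \right)},-13 \right)} \right)} \frac{1}{Z{\left(46 \right)}}}} = \frac{-1 - 9}{\frac{1}{\left(-205\right) \frac{1}{4 - 46}}} = - \frac{10}{\frac{1}{\left(-205\right) \frac{1}{4 - 46}}} = - \frac{10}{\frac{1}{\left(-205\right) \frac{1}{-42}}} = - \frac{10}{\frac{1}{\left(-205\right) \left(- \frac{1}{42}\right)}} = - \frac{10}{\frac{1}{\frac{205}{42}}} = - \frac{10}{\frac{42}{205}} = \left(-10\right) \frac{205}{42} = - \frac{1025}{21}$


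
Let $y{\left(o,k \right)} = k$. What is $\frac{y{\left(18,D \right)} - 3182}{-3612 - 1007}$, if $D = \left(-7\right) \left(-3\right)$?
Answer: $\frac{3161}{4619} \approx 0.68435$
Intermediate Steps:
$D = 21$
$\frac{y{\left(18,D \right)} - 3182}{-3612 - 1007} = \frac{21 - 3182}{-3612 - 1007} = - \frac{3161}{-4619} = \left(-3161\right) \left(- \frac{1}{4619}\right) = \frac{3161}{4619}$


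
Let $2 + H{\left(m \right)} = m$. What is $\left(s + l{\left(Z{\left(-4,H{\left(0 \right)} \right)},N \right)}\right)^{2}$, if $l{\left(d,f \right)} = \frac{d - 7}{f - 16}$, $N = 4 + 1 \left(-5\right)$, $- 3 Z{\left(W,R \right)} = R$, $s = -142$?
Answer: $\frac{52171729}{2601} \approx 20058.0$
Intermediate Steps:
$H{\left(m \right)} = -2 + m$
$Z{\left(W,R \right)} = - \frac{R}{3}$
$N = -1$ ($N = 4 - 5 = -1$)
$l{\left(d,f \right)} = \frac{-7 + d}{-16 + f}$
$\left(s + l{\left(Z{\left(-4,H{\left(0 \right)} \right)},N \right)}\right)^{2} = \left(-142 + \frac{-7 - \frac{-2 + 0}{3}}{-16 - 1}\right)^{2} = \left(-142 + \frac{-7 - - \frac{2}{3}}{-17}\right)^{2} = \left(-142 - \frac{-7 + \frac{2}{3}}{17}\right)^{2} = \left(-142 - - \frac{19}{51}\right)^{2} = \left(-142 + \frac{19}{51}\right)^{2} = \left(- \frac{7223}{51}\right)^{2} = \frac{52171729}{2601}$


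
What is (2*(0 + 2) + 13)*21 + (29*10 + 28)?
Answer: 675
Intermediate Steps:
(2*(0 + 2) + 13)*21 + (29*10 + 28) = (2*2 + 13)*21 + (290 + 28) = (4 + 13)*21 + 318 = 17*21 + 318 = 357 + 318 = 675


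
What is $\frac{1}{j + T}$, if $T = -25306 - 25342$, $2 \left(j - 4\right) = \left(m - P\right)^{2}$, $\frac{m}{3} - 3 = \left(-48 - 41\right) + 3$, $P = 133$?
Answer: $\frac{1}{22318} \approx 4.4807 \cdot 10^{-5}$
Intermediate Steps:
$m = -249$ ($m = 9 + 3 \left(\left(-48 - 41\right) + 3\right) = 9 + 3 \left(-89 + 3\right) = 9 + 3 \left(-86\right) = 9 - 258 = -249$)
$j = 72966$ ($j = 4 + \frac{\left(-249 - 133\right)^{2}}{2} = 4 + \frac{\left(-382\right)^{2}}{2} = 4 + \frac{1}{2} \cdot 145924 = 4 + 72962 = 72966$)
$T = -50648$
$\frac{1}{j + T} = \frac{1}{72966 - 50648} = \frac{1}{22318}$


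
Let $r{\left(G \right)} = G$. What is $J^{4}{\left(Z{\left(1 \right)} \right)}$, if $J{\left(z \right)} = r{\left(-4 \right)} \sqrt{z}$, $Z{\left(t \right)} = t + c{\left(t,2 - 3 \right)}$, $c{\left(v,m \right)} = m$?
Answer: $0$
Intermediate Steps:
$Z{\left(t \right)} = -1 + t$ ($Z{\left(t \right)} = t + \left(2 - 3\right) = t - 1 = -1 + t$)
$J{\left(z \right)} = - 4 \sqrt{z}$
$J^{4}{\left(Z{\left(1 \right)} \right)} = \left(- 4 \sqrt{-1 + 1}\right)^{4} = \left(- 4 \sqrt{0}\right)^{4} = \left(\left(-4\right) 0\right)^{4} = 0^{4} = 0$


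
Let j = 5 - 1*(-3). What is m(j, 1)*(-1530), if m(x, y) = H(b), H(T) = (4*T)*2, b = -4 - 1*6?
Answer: 122400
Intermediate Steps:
j = 8 (j = 5 + 3 = 8)
b = -10 (b = -4 - 6 = -10)
H(T) = 8*T
m(x, y) = -80 (m(x, y) = 8*(-10) = -80)
m(j, 1)*(-1530) = -80*(-1530) = 122400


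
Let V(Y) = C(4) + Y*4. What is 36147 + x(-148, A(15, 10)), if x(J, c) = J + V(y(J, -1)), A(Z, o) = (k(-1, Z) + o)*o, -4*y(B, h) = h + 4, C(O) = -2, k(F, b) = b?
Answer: 35994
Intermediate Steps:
y(B, h) = -1 - h/4 (y(B, h) = -(h + 4)/4 = -(4 + h)/4 = -1 - h/4)
V(Y) = -2 + 4*Y (V(Y) = -2 + Y*4 = -2 + 4*Y)
A(Z, o) = o*(Z + o) (A(Z, o) = (Z + o)*o = o*(Z + o))
x(J, c) = -5 + J (x(J, c) = J + (-2 + 4*(-1 - ¼*(-1))) = J + (-2 + 4*(-1 + ¼)) = J + (-2 + 4*(-¾)) = J + (-2 - 3) = J - 5 = -5 + J)
36147 + x(-148, A(15, 10)) = 36147 + (-5 - 148) = 36147 - 153 = 35994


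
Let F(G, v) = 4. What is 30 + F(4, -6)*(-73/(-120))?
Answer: 973/30 ≈ 32.433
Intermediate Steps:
30 + F(4, -6)*(-73/(-120)) = 30 + 4*(-73/(-120)) = 30 + 4*(-73*(-1/120)) = 30 + 4*(73/120) = 30 + 73/30 = 973/30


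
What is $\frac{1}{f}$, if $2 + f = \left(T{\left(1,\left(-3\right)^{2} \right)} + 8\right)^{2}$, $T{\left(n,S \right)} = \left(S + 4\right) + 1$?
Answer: $\frac{1}{482} \approx 0.0020747$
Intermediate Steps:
$T{\left(n,S \right)} = 5 + S$ ($T{\left(n,S \right)} = \left(4 + S\right) + 1 = 5 + S$)
$f = 482$ ($f = -2 + \left(\left(5 + \left(-3\right)^{2}\right) + 8\right)^{2} = -2 + \left(\left(5 + 9\right) + 8\right)^{2} = -2 + \left(14 + 8\right)^{2} = -2 + 22^{2} = -2 + 484 = 482$)
$\frac{1}{f} = \frac{1}{482}$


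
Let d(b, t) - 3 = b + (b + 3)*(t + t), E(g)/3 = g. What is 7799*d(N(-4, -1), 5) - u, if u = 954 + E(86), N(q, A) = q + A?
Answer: -172790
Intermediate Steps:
N(q, A) = A + q
E(g) = 3*g
d(b, t) = 3 + b + 2*t*(3 + b) (d(b, t) = 3 + (b + (b + 3)*(t + t)) = 3 + (b + (3 + b)*(2*t)) = 3 + (b + 2*t*(3 + b)) = 3 + b + 2*t*(3 + b))
u = 1212 (u = 954 + 3*86 = 954 + 258 = 1212)
7799*d(N(-4, -1), 5) - u = 7799*(3 + (-1 - 4) + 6*5 + 2*(-1 - 4)*5) - 1*1212 = 7799*(3 - 5 + 30 + 2*(-5)*5) - 1212 = 7799*(3 - 5 + 30 - 50) - 1212 = 7799*(-22) - 1212 = -171578 - 1212 = -172790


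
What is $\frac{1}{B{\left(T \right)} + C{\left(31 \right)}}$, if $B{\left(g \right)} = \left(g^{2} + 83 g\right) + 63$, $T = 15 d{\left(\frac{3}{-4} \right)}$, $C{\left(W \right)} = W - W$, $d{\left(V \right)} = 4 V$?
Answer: $- \frac{1}{1647} \approx -0.00060716$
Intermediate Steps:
$C{\left(W \right)} = 0$
$T = -45$ ($T = 15 \cdot 4 \frac{3}{-4} = 15 \cdot 4 \cdot 3 \left(- \frac{1}{4}\right) = 15 \cdot 4 \left(- \frac{3}{4}\right) = 15 \left(-3\right) = -45$)
$B{\left(g \right)} = 63 + g^{2} + 83 g$
$\frac{1}{B{\left(T \right)} + C{\left(31 \right)}} = \frac{1}{\left(63 + \left(-45\right)^{2} + 83 \left(-45\right)\right) + 0} = \frac{1}{\left(63 + 2025 - 3735\right) + 0} = \frac{1}{-1647 + 0} = \frac{1}{-1647} = - \frac{1}{1647}$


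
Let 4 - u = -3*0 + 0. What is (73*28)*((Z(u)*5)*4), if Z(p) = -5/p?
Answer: -51100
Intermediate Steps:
u = 4 (u = 4 - (-3*0 + 0) = 4 - (0 + 0) = 4 - 1*0 = 4 + 0 = 4)
(73*28)*((Z(u)*5)*4) = (73*28)*((-5/4*5)*4) = 2044*((-5*¼*5)*4) = 2044*(-5/4*5*4) = 2044*(-25/4*4) = 2044*(-25) = -51100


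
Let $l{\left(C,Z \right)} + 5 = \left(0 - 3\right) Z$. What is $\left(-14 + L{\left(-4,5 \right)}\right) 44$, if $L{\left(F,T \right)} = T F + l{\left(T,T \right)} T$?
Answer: $-5896$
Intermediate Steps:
$l{\left(C,Z \right)} = -5 - 3 Z$ ($l{\left(C,Z \right)} = -5 + \left(0 - 3\right) Z = -5 - 3 Z$)
$L{\left(F,T \right)} = F T + T \left(-5 - 3 T\right)$ ($L{\left(F,T \right)} = T F + \left(-5 - 3 T\right) T = F T + T \left(-5 - 3 T\right)$)
$\left(-14 + L{\left(-4,5 \right)}\right) 44 = \left(-14 + 5 \left(-5 - 4 - 15\right)\right) 44 = \left(-14 + 5 \left(-24\right)\right) 44 = \left(-14 - 120\right) 44 = \left(-134\right) 44 = -5896$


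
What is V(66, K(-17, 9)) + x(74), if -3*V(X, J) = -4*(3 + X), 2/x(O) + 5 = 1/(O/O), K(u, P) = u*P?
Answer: 183/2 ≈ 91.500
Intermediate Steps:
K(u, P) = P*u
x(O) = -½ (x(O) = 2/(-5 + 1/(O/O)) = 2/(-5 + 1/1) = 2/(-5 + 1) = 2/(-4) = 2*(-¼) = -½)
V(X, J) = 4 + 4*X/3 (V(X, J) = -(-4)*(3 + X)/3 = -(-12 - 4*X)/3 = 4 + 4*X/3)
V(66, K(-17, 9)) + x(74) = (4 + (4/3)*66) - ½ = (4 + 88) - ½ = 92 - ½ = 183/2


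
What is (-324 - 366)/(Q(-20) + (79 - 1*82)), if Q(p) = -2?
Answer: 138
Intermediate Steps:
(-324 - 366)/(Q(-20) + (79 - 1*82)) = (-324 - 366)/(-2 + (79 - 1*82)) = -690/(-2 + (79 - 82)) = -690/(-2 - 3) = -690/(-5) = -690*(-⅕) = 138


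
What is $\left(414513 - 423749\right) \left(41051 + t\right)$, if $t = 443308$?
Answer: $-4473539724$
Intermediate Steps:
$\left(414513 - 423749\right) \left(41051 + t\right) = \left(414513 - 423749\right) \left(41051 + 443308\right) = \left(-9236\right) 484359 = -4473539724$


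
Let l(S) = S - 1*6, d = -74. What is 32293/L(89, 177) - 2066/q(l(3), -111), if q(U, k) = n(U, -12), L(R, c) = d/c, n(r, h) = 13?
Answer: -74459077/962 ≈ -77400.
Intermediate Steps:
l(S) = -6 + S (l(S) = S - 6 = -6 + S)
L(R, c) = -74/c
q(U, k) = 13
32293/L(89, 177) - 2066/q(l(3), -111) = 32293/((-74/177)) - 2066/13 = 32293/((-74*1/177)) - 2066*1/13 = 32293/(-74/177) - 2066/13 = 32293*(-177/74) - 2066/13 = -5715861/74 - 2066/13 = -74459077/962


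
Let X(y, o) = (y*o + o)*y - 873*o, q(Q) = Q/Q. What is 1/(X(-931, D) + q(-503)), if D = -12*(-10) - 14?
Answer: 1/91685443 ≈ 1.0907e-8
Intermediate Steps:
q(Q) = 1
D = 106 (D = 120 - 14 = 106)
X(y, o) = -873*o + y*(o + o*y) (X(y, o) = (o*y + o)*y - 873*o = (o + o*y)*y - 873*o = y*(o + o*y) - 873*o = -873*o + y*(o + o*y))
1/(X(-931, D) + q(-503)) = 1/(106*(-873 - 931 + (-931)²) + 1) = 1/(106*(-873 - 931 + 866761) + 1) = 1/(106*864957 + 1) = 1/(91685442 + 1) = 1/91685443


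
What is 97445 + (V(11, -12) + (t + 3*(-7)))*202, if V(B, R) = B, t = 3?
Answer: 96031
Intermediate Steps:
97445 + (V(11, -12) + (t + 3*(-7)))*202 = 97445 + (11 + (3 + 3*(-7)))*202 = 97445 + (11 + (3 - 21))*202 = 97445 + (11 - 18)*202 = 97445 - 7*202 = 97445 - 1414 = 96031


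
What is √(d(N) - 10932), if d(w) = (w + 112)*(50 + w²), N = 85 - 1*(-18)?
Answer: 3*√253417 ≈ 1510.2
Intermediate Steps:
N = 103 (N = 85 + 18 = 103)
d(w) = (50 + w²)*(112 + w) (d(w) = (112 + w)*(50 + w²) = (50 + w²)*(112 + w))
√(d(N) - 10932) = √((5600 + 103³ + 50*103 + 112*103²) - 10932) = √((5600 + 1092727 + 5150 + 112*10609) - 10932) = √((5600 + 1092727 + 5150 + 1188208) - 10932) = √(2291685 - 10932) = √2280753 = 3*√253417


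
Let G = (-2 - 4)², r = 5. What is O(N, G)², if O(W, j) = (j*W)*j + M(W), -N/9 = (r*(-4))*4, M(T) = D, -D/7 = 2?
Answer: 870686807236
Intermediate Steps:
D = -14 (D = -7*2 = -14)
M(T) = -14
G = 36 (G = (-6)² = 36)
N = 720 (N = -9*5*(-4)*4 = -(-180)*4 = -9*(-80) = 720)
O(W, j) = -14 + W*j² (O(W, j) = (j*W)*j - 14 = (W*j)*j - 14 = W*j² - 14 = -14 + W*j²)
O(N, G)² = (-14 + 720*36²)² = (-14 + 720*1296)² = (-14 + 933120)² = 933106² = 870686807236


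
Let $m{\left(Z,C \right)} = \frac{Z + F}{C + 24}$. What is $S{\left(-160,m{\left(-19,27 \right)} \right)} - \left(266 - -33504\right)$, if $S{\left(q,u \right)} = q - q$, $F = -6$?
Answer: $-33770$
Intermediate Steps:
$m{\left(Z,C \right)} = \frac{-6 + Z}{24 + C}$ ($m{\left(Z,C \right)} = \frac{Z - 6}{C + 24} = \frac{-6 + Z}{24 + C}$)
$S{\left(q,u \right)} = 0$
$S{\left(-160,m{\left(-19,27 \right)} \right)} - \left(266 - -33504\right) = 0 - \left(266 - -33504\right) = 0 - \left(266 + 33504\right) = 0 - 33770 = -33770$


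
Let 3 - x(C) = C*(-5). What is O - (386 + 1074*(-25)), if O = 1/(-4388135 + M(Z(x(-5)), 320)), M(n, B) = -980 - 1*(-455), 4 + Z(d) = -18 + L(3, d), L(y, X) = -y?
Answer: 116141498239/4388660 ≈ 26464.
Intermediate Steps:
x(C) = 3 + 5*C (x(C) = 3 - C*(-5) = 3 - (-5)*C = 3 + 5*C)
Z(d) = -25 (Z(d) = -4 + (-18 - 1*3) = -4 + (-18 - 3) = -4 - 21 = -25)
M(n, B) = -525 (M(n, B) = -980 + 455 = -525)
O = -1/4388660 (O = 1/(-4388135 - 525) = 1/(-4388660) = -1/4388660 ≈ -2.2786e-7)
O - (386 + 1074*(-25)) = -1/4388660 - (386 + 1074*(-25)) = -1/4388660 - (386 - 26850) = -1/4388660 - 1*(-26464) = -1/4388660 + 26464 = 116141498239/4388660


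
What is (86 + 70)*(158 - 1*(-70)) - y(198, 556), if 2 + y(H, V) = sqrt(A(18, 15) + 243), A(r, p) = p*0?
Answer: 35570 - 9*sqrt(3) ≈ 35554.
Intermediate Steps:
A(r, p) = 0
y(H, V) = -2 + 9*sqrt(3) (y(H, V) = -2 + sqrt(0 + 243) = -2 + sqrt(243) = -2 + 9*sqrt(3))
(86 + 70)*(158 - 1*(-70)) - y(198, 556) = (86 + 70)*(158 - 1*(-70)) - (-2 + 9*sqrt(3)) = 156*(158 + 70) + (2 - 9*sqrt(3)) = 156*228 + (2 - 9*sqrt(3)) = 35568 + (2 - 9*sqrt(3)) = 35570 - 9*sqrt(3)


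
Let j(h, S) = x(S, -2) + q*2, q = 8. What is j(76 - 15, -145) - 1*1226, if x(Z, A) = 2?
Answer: -1208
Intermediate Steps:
j(h, S) = 18 (j(h, S) = 2 + 8*2 = 2 + 16 = 18)
j(76 - 15, -145) - 1*1226 = 18 - 1*1226 = 18 - 1226 = -1208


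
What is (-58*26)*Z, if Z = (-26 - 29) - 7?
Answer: 93496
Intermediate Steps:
Z = -62 (Z = -55 - 7 = -62)
(-58*26)*Z = -58*26*(-62) = -1508*(-62) = 93496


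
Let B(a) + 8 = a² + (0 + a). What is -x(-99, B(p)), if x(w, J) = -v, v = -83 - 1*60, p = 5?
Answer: -143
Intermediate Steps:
v = -143 (v = -83 - 60 = -143)
B(a) = -8 + a + a² (B(a) = -8 + (a² + (0 + a)) = -8 + (a² + a) = -8 + (a + a²) = -8 + a + a²)
x(w, J) = 143 (x(w, J) = -1*(-143) = 143)
-x(-99, B(p)) = -1*143 = -143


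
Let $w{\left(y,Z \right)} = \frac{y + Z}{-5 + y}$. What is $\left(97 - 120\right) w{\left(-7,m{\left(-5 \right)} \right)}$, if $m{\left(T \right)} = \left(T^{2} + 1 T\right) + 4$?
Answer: $\frac{391}{12} \approx 32.583$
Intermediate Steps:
$m{\left(T \right)} = 4 + T + T^{2}$ ($m{\left(T \right)} = \left(T^{2} + T\right) + 4 = \left(T + T^{2}\right) + 4 = 4 + T + T^{2}$)
$w{\left(y,Z \right)} = \frac{Z + y}{-5 + y}$
$\left(97 - 120\right) w{\left(-7,m{\left(-5 \right)} \right)} = \left(97 - 120\right) \frac{\left(4 - 5 + \left(-5\right)^{2}\right) - 7}{-5 - 7} = - 23 \frac{\left(4 - 5 + 25\right) - 7}{-12} = - 23 \left(- \frac{24 - 7}{12}\right) = - 23 \left(\left(- \frac{1}{12}\right) 17\right) = \left(-23\right) \left(- \frac{17}{12}\right) = \frac{391}{12}$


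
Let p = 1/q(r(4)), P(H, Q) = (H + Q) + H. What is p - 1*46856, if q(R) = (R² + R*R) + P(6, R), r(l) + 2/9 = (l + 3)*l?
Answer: -6007969951/128222 ≈ -46856.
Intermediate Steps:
P(H, Q) = Q + 2*H
r(l) = -2/9 + l*(3 + l) (r(l) = -2/9 + (l + 3)*l = -2/9 + (3 + l)*l = -2/9 + l*(3 + l))
q(R) = 12 + R + 2*R² (q(R) = (R² + R*R) + (R + 2*6) = (R² + R²) + (R + 12) = 2*R² + (12 + R) = 12 + R + 2*R²)
p = 81/128222 (p = 1/(12 + (-2/9 + 4² + 3*4) + 2*(-2/9 + 4² + 3*4)²) = 1/(12 + (-2/9 + 16 + 12) + 2*(-2/9 + 16 + 12)²) = 1/(12 + 250/9 + 2*(250/9)²) = 1/(12 + 250/9 + 2*(62500/81)) = 1/(12 + 250/9 + 125000/81) = 1/(128222/81) = 81/128222 ≈ 0.00063172)
p - 1*46856 = 81/128222 - 1*46856 = 81/128222 - 46856 = -6007969951/128222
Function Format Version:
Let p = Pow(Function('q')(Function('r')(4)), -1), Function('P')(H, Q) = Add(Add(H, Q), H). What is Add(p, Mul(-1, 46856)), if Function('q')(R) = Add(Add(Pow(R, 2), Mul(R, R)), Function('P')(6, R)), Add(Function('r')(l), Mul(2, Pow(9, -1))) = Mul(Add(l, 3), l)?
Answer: Rational(-6007969951, 128222) ≈ -46856.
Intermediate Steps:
Function('P')(H, Q) = Add(Q, Mul(2, H))
Function('r')(l) = Add(Rational(-2, 9), Mul(l, Add(3, l))) (Function('r')(l) = Add(Rational(-2, 9), Mul(Add(l, 3), l)) = Add(Rational(-2, 9), Mul(Add(3, l), l)) = Add(Rational(-2, 9), Mul(l, Add(3, l))))
Function('q')(R) = Add(12, R, Mul(2, Pow(R, 2))) (Function('q')(R) = Add(Add(Pow(R, 2), Mul(R, R)), Add(R, Mul(2, 6))) = Add(Add(Pow(R, 2), Pow(R, 2)), Add(R, 12)) = Add(Mul(2, Pow(R, 2)), Add(12, R)) = Add(12, R, Mul(2, Pow(R, 2))))
p = Rational(81, 128222) (p = Pow(Add(12, Add(Rational(-2, 9), Pow(4, 2), Mul(3, 4)), Mul(2, Pow(Add(Rational(-2, 9), Pow(4, 2), Mul(3, 4)), 2))), -1) = Pow(Add(12, Add(Rational(-2, 9), 16, 12), Mul(2, Pow(Add(Rational(-2, 9), 16, 12), 2))), -1) = Pow(Add(12, Rational(250, 9), Mul(2, Pow(Rational(250, 9), 2))), -1) = Pow(Add(12, Rational(250, 9), Mul(2, Rational(62500, 81))), -1) = Pow(Add(12, Rational(250, 9), Rational(125000, 81)), -1) = Pow(Rational(128222, 81), -1) = Rational(81, 128222) ≈ 0.00063172)
Add(p, Mul(-1, 46856)) = Add(Rational(81, 128222), Mul(-1, 46856)) = Add(Rational(81, 128222), -46856) = Rational(-6007969951, 128222)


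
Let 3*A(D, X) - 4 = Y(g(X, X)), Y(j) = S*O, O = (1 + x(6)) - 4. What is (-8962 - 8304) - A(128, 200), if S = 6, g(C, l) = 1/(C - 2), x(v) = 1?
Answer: -51790/3 ≈ -17263.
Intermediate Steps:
g(C, l) = 1/(-2 + C)
O = -2 (O = (1 + 1) - 4 = 2 - 4 = -2)
Y(j) = -12 (Y(j) = 6*(-2) = -12)
A(D, X) = -8/3 (A(D, X) = 4/3 + (⅓)*(-12) = 4/3 - 4 = -8/3)
(-8962 - 8304) - A(128, 200) = (-8962 - 8304) - 1*(-8/3) = -17266 + 8/3 = -51790/3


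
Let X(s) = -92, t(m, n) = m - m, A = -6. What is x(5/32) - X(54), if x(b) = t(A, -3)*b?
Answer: 92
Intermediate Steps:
t(m, n) = 0
x(b) = 0 (x(b) = 0*b = 0)
x(5/32) - X(54) = 0 - 1*(-92) = 0 + 92 = 92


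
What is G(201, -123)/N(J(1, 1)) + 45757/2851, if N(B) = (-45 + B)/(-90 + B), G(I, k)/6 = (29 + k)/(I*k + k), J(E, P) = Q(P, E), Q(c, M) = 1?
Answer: 4180479947/259731802 ≈ 16.095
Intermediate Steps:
J(E, P) = 1
G(I, k) = 6*(29 + k)/(k + I*k) (G(I, k) = 6*((29 + k)/(I*k + k)) = 6*((29 + k)/(k + I*k)) = 6*(29 + k)/(k + I*k))
N(B) = (-45 + B)/(-90 + B)
G(201, -123)/N(J(1, 1)) + 45757/2851 = (6*(29 - 123)/(-123*(1 + 201)))/(((-45 + 1)/(-90 + 1))) + 45757/2851 = (6*(-1/123)*(-94)/202)/((-44/(-89))) + 45757*(1/2851) = (6*(-1/123)*(1/202)*(-94))/((-1/89*(-44))) + 45757/2851 = 94/(4141*(44/89)) + 45757/2851 = (94/4141)*(89/44) + 45757/2851 = 4183/91102 + 45757/2851 = 4180479947/259731802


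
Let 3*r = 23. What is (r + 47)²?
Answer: 26896/9 ≈ 2988.4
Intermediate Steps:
r = 23/3 (r = (⅓)*23 = 23/3 ≈ 7.6667)
(r + 47)² = (23/3 + 47)² = (164/3)² = 26896/9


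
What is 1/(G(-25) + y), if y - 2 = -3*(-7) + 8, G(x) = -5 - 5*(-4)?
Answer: 1/46 ≈ 0.021739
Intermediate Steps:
G(x) = 15 (G(x) = -5 + 20 = 15)
y = 31 (y = 2 + (-3*(-7) + 8) = 2 + (21 + 8) = 2 + 29 = 31)
1/(G(-25) + y) = 1/(15 + 31) = 1/46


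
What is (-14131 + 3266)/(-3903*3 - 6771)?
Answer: 2173/3696 ≈ 0.58793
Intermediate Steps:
(-14131 + 3266)/(-3903*3 - 6771) = -10865/(-11709 - 6771) = -10865/(-18480) = -10865*(-1/18480) = 2173/3696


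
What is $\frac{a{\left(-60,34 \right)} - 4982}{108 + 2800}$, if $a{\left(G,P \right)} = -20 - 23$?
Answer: $- \frac{5025}{2908} \approx -1.728$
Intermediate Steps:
$a{\left(G,P \right)} = -43$
$\frac{a{\left(-60,34 \right)} - 4982}{108 + 2800} = \frac{-43 - 4982}{108 + 2800} = - \frac{5025}{2908}$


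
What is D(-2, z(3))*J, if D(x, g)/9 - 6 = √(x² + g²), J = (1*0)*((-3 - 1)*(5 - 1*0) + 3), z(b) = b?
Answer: 0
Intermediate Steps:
J = 0 (J = 0*(-4*(5 + 0) + 3) = 0*(-4*5 + 3) = 0*(-20 + 3) = 0*(-17) = 0)
D(x, g) = 54 + 9*√(g² + x²) (D(x, g) = 54 + 9*√(x² + g²) = 54 + 9*√(g² + x²))
D(-2, z(3))*J = (54 + 9*√(3² + (-2)²))*0 = (54 + 9*√(9 + 4))*0 = (54 + 9*√13)*0 = 0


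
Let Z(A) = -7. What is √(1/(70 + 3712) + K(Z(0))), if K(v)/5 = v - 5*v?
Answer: √2002497142/3782 ≈ 11.832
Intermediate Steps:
K(v) = -20*v (K(v) = 5*(v - 5*v) = 5*(-4*v) = -20*v)
√(1/(70 + 3712) + K(Z(0))) = √(1/(70 + 3712) - 20*(-7)) = √(1/3782 + 140) = √(529481/3782) = √2002497142/3782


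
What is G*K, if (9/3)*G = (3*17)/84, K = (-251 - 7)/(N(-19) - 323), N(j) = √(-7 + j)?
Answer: 236113/1460970 + 731*I*√26/1460970 ≈ 0.16161 + 0.0025513*I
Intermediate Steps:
K = -258/(-323 + I*√26) (K = (-251 - 7)/(√(-7 - 19) - 323) = -258/(√(-26) - 323) = -258/(I*√26 - 323) = -258/(-323 + I*√26) ≈ 0.79856 + 0.012606*I)
G = 17/84 (G = ((3*17)/84)/3 = (51*(1/84))/3 = (⅓)*(17/28) = 17/84 ≈ 0.20238)
G*K = 17*(27778/34785 + 86*I*√26/34785)/84 = 236113/1460970 + 731*I*√26/1460970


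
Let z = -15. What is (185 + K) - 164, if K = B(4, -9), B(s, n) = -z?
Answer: 36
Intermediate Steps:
B(s, n) = 15 (B(s, n) = -1*(-15) = 15)
K = 15
(185 + K) - 164 = (185 + 15) - 164 = 200 - 164 = 36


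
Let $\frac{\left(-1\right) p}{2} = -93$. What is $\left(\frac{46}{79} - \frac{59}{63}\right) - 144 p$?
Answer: $- \frac{133305731}{4977} \approx -26784.0$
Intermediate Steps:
$p = 186$ ($p = \left(-2\right) \left(-93\right) = 186$)
$\left(\frac{46}{79} - \frac{59}{63}\right) - 144 p = \left(\frac{46}{79} - \frac{59}{63}\right) - 26784 = - \frac{1763}{4977} - 26784 = - \frac{133305731}{4977}$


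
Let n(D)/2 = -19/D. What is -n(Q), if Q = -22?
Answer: -19/11 ≈ -1.7273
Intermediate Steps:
n(D) = -38/D (n(D) = 2*(-19/D) = -38/D)
-n(Q) = -(-38)/(-22) = -(-38)*(-1)/22 = -1*19/11 = -19/11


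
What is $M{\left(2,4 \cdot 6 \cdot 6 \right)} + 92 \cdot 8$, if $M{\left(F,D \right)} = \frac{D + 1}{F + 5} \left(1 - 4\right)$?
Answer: $\frac{4717}{7} \approx 673.86$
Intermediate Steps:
$M{\left(F,D \right)} = - \frac{3 \left(1 + D\right)}{5 + F}$ ($M{\left(F,D \right)} = \frac{1 + D}{5 + F} \left(-3\right) = - \frac{3 \left(1 + D\right)}{5 + F}$)
$M{\left(2,4 \cdot 6 \cdot 6 \right)} + 92 \cdot 8 = \frac{3 \left(-1 - 4 \cdot 6 \cdot 6\right)}{5 + 2} + 92 \cdot 8 = \frac{3 \left(-1 - 24 \cdot 6\right)}{7} + 736 = 3 \cdot \frac{1}{7} \left(-1 - 144\right) + 736 = 3 \cdot \frac{1}{7} \left(-145\right) + 736 = - \frac{435}{7} + 736 = \frac{4717}{7}$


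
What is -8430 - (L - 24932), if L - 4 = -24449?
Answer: 40947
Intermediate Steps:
L = -24445 (L = 4 - 24449 = -24445)
-8430 - (L - 24932) = -8430 - (-24445 - 24932) = -8430 - 1*(-49377) = -8430 + 49377 = 40947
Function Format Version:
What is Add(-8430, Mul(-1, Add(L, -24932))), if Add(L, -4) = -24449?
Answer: 40947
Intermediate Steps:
L = -24445 (L = Add(4, -24449) = -24445)
Add(-8430, Mul(-1, Add(L, -24932))) = Add(-8430, Mul(-1, Add(-24445, -24932))) = Add(-8430, Mul(-1, -49377)) = Add(-8430, 49377) = 40947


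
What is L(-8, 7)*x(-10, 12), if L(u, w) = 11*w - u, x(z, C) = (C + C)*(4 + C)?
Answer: 32640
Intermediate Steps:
x(z, C) = 2*C*(4 + C) (x(z, C) = (2*C)*(4 + C) = 2*C*(4 + C))
L(u, w) = -u + 11*w
L(-8, 7)*x(-10, 12) = (-1*(-8) + 11*7)*(2*12*(4 + 12)) = (8 + 77)*(2*12*16) = 85*384 = 32640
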